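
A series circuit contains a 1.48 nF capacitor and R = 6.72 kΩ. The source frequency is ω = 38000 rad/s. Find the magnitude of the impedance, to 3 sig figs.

19000 Ω

X_C = 1/(ωC) = 17800 Ω
Z = 6720 − j17800 Ω
|Z| = √(6720² + 17800²) = 19000 Ω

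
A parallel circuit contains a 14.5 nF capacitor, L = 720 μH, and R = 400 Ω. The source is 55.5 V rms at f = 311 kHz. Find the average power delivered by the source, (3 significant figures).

ω = 2πf = 1.954e+06 rad/s
X_L = ωL = 1410 Ω
X_C = 1/(ωC) = 35.3 Ω
Parallel: admittances add. Y = 1/R + 1/(jωL) + jωC
Y = (0.00250 + j0.0276) S
|Y| = 0.0277 S → |Z| = 1/|Y| = 36.1 Ω, ∠Z = −∠Y = -84.8°
I = V/|Z| = 1.54 A
P = VI cos φ = 55.5 × 1.54 × cos(-84.8°) = 7.70 W

7.70 W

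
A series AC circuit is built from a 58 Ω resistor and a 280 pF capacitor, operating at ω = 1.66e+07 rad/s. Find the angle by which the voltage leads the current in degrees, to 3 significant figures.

-74.9°

X_C = 1/(ωC) = 215 Ω
Z = 58.0 − j215 Ω
|Z| = √(58.0² + 215²) = 223 Ω
∠Z = arctan(-215/58.0) = -74.9°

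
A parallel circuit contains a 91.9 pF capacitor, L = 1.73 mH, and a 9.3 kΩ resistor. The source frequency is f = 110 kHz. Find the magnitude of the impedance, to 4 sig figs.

1282 Ω

ω = 2πf = 691200 rad/s
X_L = ωL = 1196 Ω
X_C = 1/(ωC) = 15740 Ω
Parallel: admittances add. Y = 1/R + 1/(jωL) + jωC
Y = (0.0001075 − j0.0007728) S
|Y| = 0.0007803 S → |Z| = 1/|Y| = 1282 Ω, ∠Z = −∠Y = 82.08°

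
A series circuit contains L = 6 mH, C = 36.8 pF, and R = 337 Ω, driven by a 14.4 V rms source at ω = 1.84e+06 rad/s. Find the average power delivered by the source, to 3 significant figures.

4.99 mW

X_L = ωL = 11000 Ω
X_C = 1/(ωC) = 14800 Ω
Net reactance X = X_L − X_C = -3730 Ω
Z = 337 − j3730 Ω
|Z| = √(337² + 3730²) = 3740 Ω
∠Z = arctan(-3730/337) = -84.8°
I = V/|Z| = 3.85 mA
P = VI cos φ = 14.4 × 0.00385 × cos(-84.8°) = 4.99 mW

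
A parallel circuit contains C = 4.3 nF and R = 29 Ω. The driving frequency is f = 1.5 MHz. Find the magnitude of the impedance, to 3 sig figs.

ω = 2πf = 9.425e+06 rad/s
X_C = 1/(ωC) = 24.7 Ω
Parallel: admittances add. Y = 1/R + jωC
Y = (0.0345 + j0.0405) S
|Y| = 0.0532 S → |Z| = 1/|Y| = 18.8 Ω, ∠Z = −∠Y = -49.6°

18.8 Ω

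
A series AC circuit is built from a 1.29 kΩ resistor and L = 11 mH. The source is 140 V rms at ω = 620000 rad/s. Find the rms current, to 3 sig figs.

20.2 mA

X_L = ωL = 6820 Ω
Z = 1290 + j6820 Ω
|Z| = √(1290² + 6820²) = 6940 Ω
I = V/|Z| = 140/6940 = 20.2 mA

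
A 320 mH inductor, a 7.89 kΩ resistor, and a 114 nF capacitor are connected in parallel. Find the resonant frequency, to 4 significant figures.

833.3 Hz

ω₀ = 1/√(LC) = 1/√(0.32 × 1.14e-07) = 5236 rad/s
f₀ = ω₀/(2π) = 833.3 Hz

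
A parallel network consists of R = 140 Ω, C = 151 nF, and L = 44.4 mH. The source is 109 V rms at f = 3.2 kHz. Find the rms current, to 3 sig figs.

ω = 2πf = 20110 rad/s
X_L = ωL = 893 Ω
X_C = 1/(ωC) = 329 Ω
Parallel: admittances add. Y = 1/R + 1/(jωL) + jωC
Y = (0.00714 + j0.00192) S
|Y| = 0.00740 S → |Z| = 1/|Y| = 135 Ω, ∠Z = −∠Y = -15.0°
I = V/|Z| = 109/135 = 806 mA

806 mA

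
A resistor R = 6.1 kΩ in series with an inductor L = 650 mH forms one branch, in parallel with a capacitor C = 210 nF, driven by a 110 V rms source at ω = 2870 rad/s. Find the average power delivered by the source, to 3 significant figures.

1.81 W

X_L = ωL = 1870 Ω
X_C = 1/(ωC) = 1660 Ω
Branch 1 (R+jX_L): Z₁ = 6100 + j1870 Ω, |Z₁| = 6380 Ω
Branch 2 (−jX_C): Z₂ = −j1660 Ω
Parallel: Z = Z₁Z₂/(Z₁+Z₂), |Z| = 1730 Ω, ∠Z = -74.9°
I = V/|Z| = 63.4 mA
P = VI cos φ = 110 × 0.0634 × cos(-74.9°) = 1.81 W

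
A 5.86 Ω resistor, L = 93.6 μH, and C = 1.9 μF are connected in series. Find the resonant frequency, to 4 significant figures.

11.93 kHz

ω₀ = 1/√(LC) = 1/√(9.36e-05 × 1.9e-06) = 74990 rad/s
f₀ = ω₀/(2π) = 11.93 kHz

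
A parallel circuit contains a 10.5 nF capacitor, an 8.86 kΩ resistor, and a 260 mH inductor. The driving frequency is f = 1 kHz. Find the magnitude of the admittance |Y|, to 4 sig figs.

ω = 2πf = 6283 rad/s
X_L = ωL = 1634 Ω
X_C = 1/(ωC) = 15160 Ω
Parallel: admittances add. Y = 1/R + 1/(jωL) + jωC
Y = (0.0001129 − j0.0005462) S
|Y| = 0.0005577 S → |Z| = 1/|Y| = 1793 Ω, ∠Z = −∠Y = 78.32°

557.7 μS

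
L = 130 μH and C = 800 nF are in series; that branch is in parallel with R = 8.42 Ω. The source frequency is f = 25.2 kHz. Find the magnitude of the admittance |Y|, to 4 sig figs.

ω = 2πf = 158300 rad/s
X_L = ωL = 20.58 Ω
X_C = 1/(ωC) = 7.895 Ω
Branch 1: Z₁ = R = 8.420 Ω
Branch 2 (series LC): Z₂ = j(X_L − X_C) = j12.69 Ω
Parallel: Z = Z₁Z₂/(Z₁+Z₂), |Z| = 7.016 Ω, ∠Z = 33.57°
|Y| = 1/|Z| = 142.5 mS

142.5 mS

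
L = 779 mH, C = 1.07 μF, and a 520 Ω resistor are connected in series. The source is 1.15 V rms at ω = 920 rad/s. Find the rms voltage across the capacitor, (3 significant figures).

X_L = ωL = 717 Ω
X_C = 1/(ωC) = 1020 Ω
Net reactance X = X_L − X_C = -299 Ω
Z = 520 − j299 Ω
|Z| = √(520² + 299²) = 600 Ω
I = V/|Z| = 1.92 mA
V_C = I·|Z_C| = 0.00192 × 1020 = 1.95 V

1.95 V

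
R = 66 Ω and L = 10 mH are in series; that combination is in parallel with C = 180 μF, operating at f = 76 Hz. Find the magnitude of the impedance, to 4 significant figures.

ω = 2πf = 477.5 rad/s
X_L = ωL = 4.775 Ω
X_C = 1/(ωC) = 11.63 Ω
Branch 1 (R+jX_L): Z₁ = 66.00 + j4.775 Ω, |Z₁| = 66.17 Ω
Branch 2 (−jX_C): Z₂ = −j11.63 Ω
Parallel: Z = Z₁Z₂/(Z₁+Z₂), |Z| = 11.60 Ω, ∠Z = -79.93°

11.60 Ω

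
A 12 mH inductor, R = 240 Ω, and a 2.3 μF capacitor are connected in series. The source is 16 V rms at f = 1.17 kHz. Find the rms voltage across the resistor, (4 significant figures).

ω = 2πf = 7351 rad/s
X_L = ωL = 88.22 Ω
X_C = 1/(ωC) = 59.14 Ω
Net reactance X = X_L − X_C = 29.07 Ω
Z = 240.0 + j29.07 Ω
|Z| = √(240.0² + 29.07²) = 241.8 Ω
I = V/|Z| = 66.18 mA
V_R = I·|Z_R| = 0.06618 × 240.0 = 15.88 V

15.88 V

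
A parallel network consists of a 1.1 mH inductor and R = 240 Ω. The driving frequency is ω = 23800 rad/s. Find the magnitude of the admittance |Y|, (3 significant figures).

38.4 mS

X_L = ωL = 26.2 Ω
Parallel: admittances add. Y = 1/R + 1/(jωL)
Y = (0.00417 − j0.0382) S
|Y| = 0.0384 S → |Z| = 1/|Y| = 26.0 Ω, ∠Z = −∠Y = 83.8°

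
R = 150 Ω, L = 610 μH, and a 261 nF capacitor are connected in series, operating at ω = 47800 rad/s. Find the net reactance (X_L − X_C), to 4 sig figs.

-51.00 Ω

X_L = ωL = 29.16 Ω
X_C = 1/(ωC) = 80.16 Ω
X = 29.16 − 80.16 = -51.00 Ω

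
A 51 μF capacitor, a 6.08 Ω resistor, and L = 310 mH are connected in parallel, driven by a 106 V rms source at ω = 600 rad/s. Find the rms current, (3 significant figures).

17.6 A

X_L = ωL = 186 Ω
X_C = 1/(ωC) = 32.7 Ω
Parallel: admittances add. Y = 1/R + 1/(jωL) + jωC
Y = (0.164 + j0.0252) S
|Y| = 0.166 S → |Z| = 1/|Y| = 6.01 Ω, ∠Z = −∠Y = -8.72°
I = V/|Z| = 106/6.01 = 17.6 A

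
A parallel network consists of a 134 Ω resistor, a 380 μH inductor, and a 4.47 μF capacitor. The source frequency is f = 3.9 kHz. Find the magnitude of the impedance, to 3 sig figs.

ω = 2πf = 24500 rad/s
X_L = ωL = 9.31 Ω
X_C = 1/(ωC) = 9.13 Ω
Parallel: admittances add. Y = 1/R + 1/(jωL) + jωC
Y = (0.00746 + j0.00214) S
|Y| = 0.00776 S → |Z| = 1/|Y| = 129 Ω, ∠Z = −∠Y = -16.0°

129 Ω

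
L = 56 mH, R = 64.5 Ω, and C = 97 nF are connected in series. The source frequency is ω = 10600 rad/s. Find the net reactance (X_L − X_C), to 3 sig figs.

-379 Ω

X_L = ωL = 594 Ω
X_C = 1/(ωC) = 973 Ω
X = 594 − 973 = -379 Ω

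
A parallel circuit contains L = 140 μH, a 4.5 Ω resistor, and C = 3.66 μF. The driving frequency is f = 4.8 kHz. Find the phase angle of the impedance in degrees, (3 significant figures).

ω = 2πf = 30160 rad/s
X_L = ωL = 4.22 Ω
X_C = 1/(ωC) = 9.06 Ω
Parallel: admittances add. Y = 1/R + 1/(jωL) + jωC
Y = (0.222 − j0.126) S
|Y| = 0.256 S → |Z| = 1/|Y| = 3.91 Ω, ∠Z = −∠Y = 29.6°

29.6°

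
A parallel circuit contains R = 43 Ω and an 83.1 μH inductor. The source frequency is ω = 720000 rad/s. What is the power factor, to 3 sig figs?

X_L = ωL = 59.8 Ω
Parallel: admittances add. Y = 1/R + 1/(jωL)
Y = (0.0233 − j0.0167) S
|Y| = 0.0286 S → |Z| = 1/|Y| = 34.9 Ω, ∠Z = −∠Y = 35.7°
cos φ = cos(35.7°) = 0.812

0.812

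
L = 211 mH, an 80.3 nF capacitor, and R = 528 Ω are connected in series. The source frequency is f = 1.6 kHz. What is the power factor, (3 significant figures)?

0.513

ω = 2πf = 10050 rad/s
X_L = ωL = 2120 Ω
X_C = 1/(ωC) = 1240 Ω
Net reactance X = X_L − X_C = 882 Ω
Z = 528 + j882 Ω
|Z| = √(528² + 882²) = 1030 Ω
∠Z = arctan(882/528) = 59.1°
cos φ = cos(59.1°) = 0.513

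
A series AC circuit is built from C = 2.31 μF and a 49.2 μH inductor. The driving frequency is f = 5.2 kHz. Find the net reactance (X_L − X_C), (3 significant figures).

ω = 2πf = 32670 rad/s
X_L = ωL = 1.61 Ω
X_C = 1/(ωC) = 13.2 Ω
X = 1.61 − 13.2 = -11.6 Ω

-11.6 Ω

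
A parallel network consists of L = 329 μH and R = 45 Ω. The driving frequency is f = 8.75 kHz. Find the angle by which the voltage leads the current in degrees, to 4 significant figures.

68.10°

ω = 2πf = 54980 rad/s
X_L = ωL = 18.09 Ω
Parallel: admittances add. Y = 1/R + 1/(jωL)
Y = (0.02222 − j0.05529) S
|Y| = 0.05959 S → |Z| = 1/|Y| = 16.78 Ω, ∠Z = −∠Y = 68.10°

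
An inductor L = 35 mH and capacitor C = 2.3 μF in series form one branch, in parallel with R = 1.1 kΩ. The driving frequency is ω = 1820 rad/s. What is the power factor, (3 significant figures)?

X_L = ωL = 63.7 Ω
X_C = 1/(ωC) = 239 Ω
Branch 1: Z₁ = R = 1100 Ω
Branch 2 (series LC): Z₂ = j(X_L − X_C) = −j175 Ω
Parallel: Z = Z₁Z₂/(Z₁+Z₂), |Z| = 173 Ω, ∠Z = -81.0°
cos φ = cos(-81.0°) = 0.157

0.157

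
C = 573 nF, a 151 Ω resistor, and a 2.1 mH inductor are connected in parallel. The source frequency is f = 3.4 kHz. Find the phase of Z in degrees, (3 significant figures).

56.6°

ω = 2πf = 21360 rad/s
X_L = ωL = 44.9 Ω
X_C = 1/(ωC) = 81.7 Ω
Parallel: admittances add. Y = 1/R + 1/(jωL) + jωC
Y = (0.00662 − j0.0100) S
|Y| = 0.0120 S → |Z| = 1/|Y| = 83.1 Ω, ∠Z = −∠Y = 56.6°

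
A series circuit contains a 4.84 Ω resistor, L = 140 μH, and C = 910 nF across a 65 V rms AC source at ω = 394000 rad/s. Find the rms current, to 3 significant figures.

X_L = ωL = 55.2 Ω
X_C = 1/(ωC) = 2.79 Ω
Net reactance X = X_L − X_C = 52.4 Ω
Z = 4.84 + j52.4 Ω
|Z| = √(4.84² + 52.4²) = 52.6 Ω
I = V/|Z| = 65/52.6 = 1.24 A

1.24 A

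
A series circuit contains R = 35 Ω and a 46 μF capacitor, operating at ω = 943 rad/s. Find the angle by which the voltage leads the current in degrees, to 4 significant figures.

X_C = 1/(ωC) = 23.05 Ω
Z = 35.00 − j23.05 Ω
|Z| = √(35.00² + 23.05²) = 41.91 Ω
∠Z = arctan(-23.05/35.00) = -33.37°

-33.37°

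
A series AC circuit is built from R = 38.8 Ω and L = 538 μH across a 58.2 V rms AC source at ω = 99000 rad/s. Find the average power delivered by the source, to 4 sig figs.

30.27 W

X_L = ωL = 53.26 Ω
Z = 38.80 + j53.26 Ω
|Z| = √(38.80² + 53.26²) = 65.90 Ω
∠Z = arctan(53.26/38.80) = 53.93°
I = V/|Z| = 883.2 mA
P = VI cos φ = 58.2 × 0.8832 × cos(53.93°) = 30.27 W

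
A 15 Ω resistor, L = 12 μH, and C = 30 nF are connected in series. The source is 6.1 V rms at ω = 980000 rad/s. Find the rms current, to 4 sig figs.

X_L = ωL = 11.76 Ω
X_C = 1/(ωC) = 34.01 Ω
Net reactance X = X_L − X_C = -22.25 Ω
Z = 15.00 − j22.25 Ω
|Z| = √(15.00² + 22.25²) = 26.84 Ω
I = V/|Z| = 6.1/26.84 = 227.3 mA

227.3 mA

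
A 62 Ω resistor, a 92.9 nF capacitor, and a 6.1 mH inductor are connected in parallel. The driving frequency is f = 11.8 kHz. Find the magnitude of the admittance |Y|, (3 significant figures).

ω = 2πf = 74140 rad/s
X_L = ωL = 452 Ω
X_C = 1/(ωC) = 145 Ω
Parallel: admittances add. Y = 1/R + 1/(jωL) + jωC
Y = (0.0161 + j0.00468) S
|Y| = 0.0168 S → |Z| = 1/|Y| = 59.5 Ω, ∠Z = −∠Y = -16.2°

16.8 mS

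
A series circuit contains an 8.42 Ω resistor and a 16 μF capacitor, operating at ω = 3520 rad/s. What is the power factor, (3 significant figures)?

X_C = 1/(ωC) = 17.8 Ω
Z = 8.42 − j17.8 Ω
|Z| = √(8.42² + 17.8²) = 19.7 Ω
∠Z = arctan(-17.8/8.42) = -64.6°
cos φ = cos(-64.6°) = 0.428

0.428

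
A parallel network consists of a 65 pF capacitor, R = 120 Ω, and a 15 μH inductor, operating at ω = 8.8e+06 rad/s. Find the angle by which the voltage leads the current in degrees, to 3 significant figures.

40.0°

X_L = ωL = 132 Ω
X_C = 1/(ωC) = 1750 Ω
Parallel: admittances add. Y = 1/R + 1/(jωL) + jωC
Y = (0.00833 − j0.00700) S
|Y| = 0.0109 S → |Z| = 1/|Y| = 91.9 Ω, ∠Z = −∠Y = 40.0°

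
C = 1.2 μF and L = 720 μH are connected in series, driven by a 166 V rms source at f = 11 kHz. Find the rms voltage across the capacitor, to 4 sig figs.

53.08 V

ω = 2πf = 69120 rad/s
X_L = ωL = 49.76 Ω
X_C = 1/(ωC) = 12.06 Ω
Net reactance X = X_L − X_C = 37.71 Ω
Z = j37.71 Ω
|Z| = √(0² + 37.71²) = 37.71 Ω
I = V/|Z| = 4.403 A
V_C = I·|Z_C| = 4.403 × 12.06 = 53.08 V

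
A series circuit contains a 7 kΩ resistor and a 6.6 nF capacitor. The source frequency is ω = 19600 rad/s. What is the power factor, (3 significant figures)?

X_C = 1/(ωC) = 7730 Ω
Z = 7000 − j7730 Ω
|Z| = √(7000² + 7730²) = 10400 Ω
∠Z = arctan(-7730/7000) = -47.8°
cos φ = cos(-47.8°) = 0.671

0.671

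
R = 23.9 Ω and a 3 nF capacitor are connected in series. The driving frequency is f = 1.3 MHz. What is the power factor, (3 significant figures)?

0.505

ω = 2πf = 8.168e+06 rad/s
X_C = 1/(ωC) = 40.8 Ω
Z = 23.9 − j40.8 Ω
|Z| = √(23.9² + 40.8²) = 47.3 Ω
∠Z = arctan(-40.8/23.9) = -59.6°
cos φ = cos(-59.6°) = 0.505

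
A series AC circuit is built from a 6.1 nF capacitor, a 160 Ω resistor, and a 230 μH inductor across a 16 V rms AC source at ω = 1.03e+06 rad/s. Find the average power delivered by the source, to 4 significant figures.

X_L = ωL = 236.9 Ω
X_C = 1/(ωC) = 159.2 Ω
Net reactance X = X_L − X_C = 77.74 Ω
Z = 160.0 + j77.74 Ω
|Z| = √(160.0² + 77.74²) = 177.9 Ω
∠Z = arctan(77.74/160.0) = 25.91°
I = V/|Z| = 89.95 mA
P = VI cos φ = 16 × 0.08995 × cos(25.91°) = 1.294 W

1.294 W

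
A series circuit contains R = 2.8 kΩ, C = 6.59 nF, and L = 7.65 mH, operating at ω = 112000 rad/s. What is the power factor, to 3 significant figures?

0.985

X_L = ωL = 857 Ω
X_C = 1/(ωC) = 1350 Ω
Net reactance X = X_L − X_C = -498 Ω
Z = 2800 − j498 Ω
|Z| = √(2800² + 498²) = 2840 Ω
∠Z = arctan(-498/2800) = -10.1°
cos φ = cos(-10.1°) = 0.985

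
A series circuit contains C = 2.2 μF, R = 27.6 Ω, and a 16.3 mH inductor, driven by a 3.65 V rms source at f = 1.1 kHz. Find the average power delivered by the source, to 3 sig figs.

ω = 2πf = 6912 rad/s
X_L = ωL = 113 Ω
X_C = 1/(ωC) = 65.8 Ω
Net reactance X = X_L − X_C = 46.9 Ω
Z = 27.6 + j46.9 Ω
|Z| = √(27.6² + 46.9²) = 54.4 Ω
∠Z = arctan(46.9/27.6) = 59.5°
I = V/|Z| = 67.1 mA
P = VI cos φ = 3.65 × 0.0671 × cos(59.5°) = 124 mW

124 mW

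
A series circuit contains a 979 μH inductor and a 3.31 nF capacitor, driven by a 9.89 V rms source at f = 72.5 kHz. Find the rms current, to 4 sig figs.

45.52 mA

ω = 2πf = 455500 rad/s
X_L = ωL = 446.0 Ω
X_C = 1/(ωC) = 663.2 Ω
Net reactance X = X_L − X_C = -217.2 Ω
Z = − j217.2 Ω
|Z| = √(0² + 217.2²) = 217.2 Ω
I = V/|Z| = 9.89/217.2 = 45.52 mA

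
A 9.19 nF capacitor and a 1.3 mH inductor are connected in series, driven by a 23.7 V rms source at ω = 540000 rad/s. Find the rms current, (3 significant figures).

47.4 mA

X_L = ωL = 702 Ω
X_C = 1/(ωC) = 202 Ω
Net reactance X = X_L − X_C = 500 Ω
Z = j500 Ω
|Z| = √(0² + 500²) = 500 Ω
I = V/|Z| = 23.7/500 = 47.4 mA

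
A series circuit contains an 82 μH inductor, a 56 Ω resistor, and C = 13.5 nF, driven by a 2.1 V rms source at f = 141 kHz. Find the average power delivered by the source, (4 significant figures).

75.84 mW

ω = 2πf = 885900 rad/s
X_L = ωL = 72.65 Ω
X_C = 1/(ωC) = 83.61 Ω
Net reactance X = X_L − X_C = -10.97 Ω
Z = 56.00 − j10.97 Ω
|Z| = √(56.00² + 10.97²) = 57.06 Ω
∠Z = arctan(-10.97/56.00) = -11.08°
I = V/|Z| = 36.80 mA
P = VI cos φ = 2.1 × 0.03680 × cos(-11.08°) = 75.84 mW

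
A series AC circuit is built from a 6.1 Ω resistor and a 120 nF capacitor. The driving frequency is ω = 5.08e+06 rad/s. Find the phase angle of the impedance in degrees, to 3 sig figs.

X_C = 1/(ωC) = 1.64 Ω
Z = 6.10 − j1.64 Ω
|Z| = √(6.10² + 1.64²) = 6.32 Ω
∠Z = arctan(-1.64/6.10) = -15.1°

-15.1°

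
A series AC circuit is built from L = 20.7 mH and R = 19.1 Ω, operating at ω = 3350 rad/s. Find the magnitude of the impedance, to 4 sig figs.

71.93 Ω

X_L = ωL = 69.34 Ω
Z = 19.10 + j69.34 Ω
|Z| = √(19.10² + 69.34²) = 71.93 Ω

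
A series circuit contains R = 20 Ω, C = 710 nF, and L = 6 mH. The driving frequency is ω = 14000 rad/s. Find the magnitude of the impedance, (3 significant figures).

X_L = ωL = 84.0 Ω
X_C = 1/(ωC) = 101 Ω
Net reactance X = X_L − X_C = -16.6 Ω
Z = 20.0 − j16.6 Ω
|Z| = √(20.0² + 16.6²) = 26.0 Ω

26.0 Ω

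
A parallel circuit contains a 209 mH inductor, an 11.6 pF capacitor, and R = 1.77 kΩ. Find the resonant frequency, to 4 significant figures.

102.2 kHz

ω₀ = 1/√(LC) = 1/√(0.209 × 1.16e-11) = 642200 rad/s
f₀ = ω₀/(2π) = 102.2 kHz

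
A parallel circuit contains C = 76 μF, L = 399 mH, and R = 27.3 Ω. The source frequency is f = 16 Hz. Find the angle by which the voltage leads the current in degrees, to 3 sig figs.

ω = 2πf = 100.5 rad/s
X_L = ωL = 40.1 Ω
X_C = 1/(ωC) = 131 Ω
Parallel: admittances add. Y = 1/R + 1/(jωL) + jωC
Y = (0.0366 − j0.0173) S
|Y| = 0.0405 S → |Z| = 1/|Y| = 24.7 Ω, ∠Z = −∠Y = 25.3°

25.3°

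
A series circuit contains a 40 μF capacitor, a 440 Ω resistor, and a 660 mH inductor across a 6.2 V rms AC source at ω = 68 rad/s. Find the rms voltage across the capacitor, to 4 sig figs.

4.177 V

X_L = ωL = 44.88 Ω
X_C = 1/(ωC) = 367.6 Ω
Net reactance X = X_L − X_C = -322.8 Ω
Z = 440.0 − j322.8 Ω
|Z| = √(440.0² + 322.8²) = 545.7 Ω
I = V/|Z| = 11.36 mA
V_C = I·|Z_C| = 0.01136 × 367.6 = 4.177 V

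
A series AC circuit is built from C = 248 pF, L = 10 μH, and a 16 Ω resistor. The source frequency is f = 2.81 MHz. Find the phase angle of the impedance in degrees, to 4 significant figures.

ω = 2πf = 1.766e+07 rad/s
X_L = ωL = 176.6 Ω
X_C = 1/(ωC) = 228.4 Ω
Net reactance X = X_L − X_C = -51.82 Ω
Z = 16.00 − j51.82 Ω
|Z| = √(16.00² + 51.82²) = 54.24 Ω
∠Z = arctan(-51.82/16.00) = -72.84°

-72.84°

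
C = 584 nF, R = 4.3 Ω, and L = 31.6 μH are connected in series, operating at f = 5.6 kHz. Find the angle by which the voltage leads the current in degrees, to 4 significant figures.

ω = 2πf = 35190 rad/s
X_L = ωL = 1.112 Ω
X_C = 1/(ωC) = 48.67 Ω
Net reactance X = X_L − X_C = -47.55 Ω
Z = 4.300 − j47.55 Ω
|Z| = √(4.300² + 47.55²) = 47.75 Ω
∠Z = arctan(-47.55/4.300) = -84.83°

-84.83°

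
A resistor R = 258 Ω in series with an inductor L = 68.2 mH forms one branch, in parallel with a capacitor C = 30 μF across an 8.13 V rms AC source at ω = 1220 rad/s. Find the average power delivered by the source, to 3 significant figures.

X_L = ωL = 83.2 Ω
X_C = 1/(ωC) = 27.3 Ω
Branch 1 (R+jX_L): Z₁ = 258 + j83.2 Ω, |Z₁| = 271 Ω
Branch 2 (−jX_C): Z₂ = −j27.3 Ω
Parallel: Z = Z₁Z₂/(Z₁+Z₂), |Z| = 28.1 Ω, ∠Z = -84.3°
I = V/|Z| = 290 mA
P = VI cos φ = 8.13 × 0.290 × cos(-84.3°) = 232 mW

232 mW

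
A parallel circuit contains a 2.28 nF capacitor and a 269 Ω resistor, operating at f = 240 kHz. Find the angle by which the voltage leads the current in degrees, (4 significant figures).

-42.76°

ω = 2πf = 1.508e+06 rad/s
X_C = 1/(ωC) = 290.9 Ω
Parallel: admittances add. Y = 1/R + jωC
Y = (0.003717 + j0.003438) S
|Y| = 0.005064 S → |Z| = 1/|Y| = 197.5 Ω, ∠Z = −∠Y = -42.76°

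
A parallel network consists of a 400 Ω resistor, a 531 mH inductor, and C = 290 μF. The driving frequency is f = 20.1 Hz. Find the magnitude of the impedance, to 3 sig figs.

ω = 2πf = 126.3 rad/s
X_L = ωL = 67.1 Ω
X_C = 1/(ωC) = 27.3 Ω
Parallel: admittances add. Y = 1/R + 1/(jωL) + jωC
Y = (0.00250 + j0.0217) S
|Y| = 0.0219 S → |Z| = 1/|Y| = 45.8 Ω, ∠Z = −∠Y = -83.4°

45.8 Ω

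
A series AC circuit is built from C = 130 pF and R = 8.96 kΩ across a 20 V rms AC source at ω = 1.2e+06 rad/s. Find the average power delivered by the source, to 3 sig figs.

X_C = 1/(ωC) = 6410 Ω
Z = 8960 − j6410 Ω
|Z| = √(8960² + 6410²) = 11000 Ω
∠Z = arctan(-6410/8960) = -35.6°
I = V/|Z| = 1.82 mA
P = VI cos φ = 20 × 0.00182 × cos(-35.6°) = 29.5 mW

29.5 mW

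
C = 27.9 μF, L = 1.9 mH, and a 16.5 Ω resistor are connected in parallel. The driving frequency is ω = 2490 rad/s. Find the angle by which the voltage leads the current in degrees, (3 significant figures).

X_L = ωL = 4.73 Ω
X_C = 1/(ωC) = 14.4 Ω
Parallel: admittances add. Y = 1/R + 1/(jωL) + jωC
Y = (0.0606 − j0.142) S
|Y| = 0.154 S → |Z| = 1/|Y| = 6.48 Ω, ∠Z = −∠Y = 66.9°

66.9°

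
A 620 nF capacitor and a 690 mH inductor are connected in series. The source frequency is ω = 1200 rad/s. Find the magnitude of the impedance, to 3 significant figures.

X_L = ωL = 828 Ω
X_C = 1/(ωC) = 1340 Ω
Net reactance X = X_L − X_C = -516 Ω
Z = − j516 Ω
|Z| = √(0² + 516²) = 516 Ω

516 Ω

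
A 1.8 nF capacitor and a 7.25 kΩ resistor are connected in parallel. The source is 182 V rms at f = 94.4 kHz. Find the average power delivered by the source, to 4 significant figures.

4.569 W

ω = 2πf = 593100 rad/s
X_C = 1/(ωC) = 936.6 Ω
Parallel: admittances add. Y = 1/R + jωC
Y = (0.0001379 + j0.001068) S
|Y| = 0.001077 S → |Z| = 1/|Y| = 928.9 Ω, ∠Z = −∠Y = -82.64°
I = V/|Z| = 195.9 mA
P = VI cos φ = 182 × 0.1959 × cos(-82.64°) = 4.569 W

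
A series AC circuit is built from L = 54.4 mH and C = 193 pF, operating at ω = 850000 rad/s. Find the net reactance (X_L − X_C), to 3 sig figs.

40100 Ω

X_L = ωL = 46200 Ω
X_C = 1/(ωC) = 6100 Ω
X = 46200 − 6100 = 40100 Ω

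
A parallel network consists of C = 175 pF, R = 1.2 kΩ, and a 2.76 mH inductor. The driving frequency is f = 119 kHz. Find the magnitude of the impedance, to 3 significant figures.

1100 Ω

ω = 2πf = 747700 rad/s
X_L = ωL = 2060 Ω
X_C = 1/(ωC) = 7640 Ω
Parallel: admittances add. Y = 1/R + 1/(jωL) + jωC
Y = (0.000833 − j0.000354) S
|Y| = 0.000905 S → |Z| = 1/|Y| = 1100 Ω, ∠Z = −∠Y = 23.0°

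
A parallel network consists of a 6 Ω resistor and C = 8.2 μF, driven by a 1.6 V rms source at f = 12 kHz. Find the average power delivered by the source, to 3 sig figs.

427 mW

ω = 2πf = 75400 rad/s
X_C = 1/(ωC) = 1.62 Ω
Parallel: admittances add. Y = 1/R + jωC
Y = (0.167 + j0.618) S
|Y| = 0.640 S → |Z| = 1/|Y| = 1.56 Ω, ∠Z = −∠Y = -74.9°
I = V/|Z| = 1.02 A
P = VI cos φ = 1.6 × 1.02 × cos(-74.9°) = 427 mW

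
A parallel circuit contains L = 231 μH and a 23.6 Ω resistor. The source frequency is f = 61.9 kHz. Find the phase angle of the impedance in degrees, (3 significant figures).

14.7°

ω = 2πf = 388900 rad/s
X_L = ωL = 89.8 Ω
Parallel: admittances add. Y = 1/R + 1/(jωL)
Y = (0.0424 − j0.0111) S
|Y| = 0.0438 S → |Z| = 1/|Y| = 22.8 Ω, ∠Z = −∠Y = 14.7°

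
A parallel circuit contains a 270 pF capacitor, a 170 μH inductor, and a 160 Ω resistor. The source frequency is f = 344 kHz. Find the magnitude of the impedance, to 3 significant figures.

ω = 2πf = 2.161e+06 rad/s
X_L = ωL = 367 Ω
X_C = 1/(ωC) = 1710 Ω
Parallel: admittances add. Y = 1/R + 1/(jωL) + jωC
Y = (0.00625 − j0.00214) S
|Y| = 0.00661 S → |Z| = 1/|Y| = 151 Ω, ∠Z = −∠Y = 18.9°

151 Ω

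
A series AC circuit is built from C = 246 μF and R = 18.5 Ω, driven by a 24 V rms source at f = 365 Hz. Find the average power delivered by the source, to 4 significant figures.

30.85 W

ω = 2πf = 2293 rad/s
X_C = 1/(ωC) = 1.773 Ω
Z = 18.50 − j1.773 Ω
|Z| = √(18.50² + 1.773²) = 18.58 Ω
∠Z = arctan(-1.773/18.50) = -5.473°
I = V/|Z| = 1.291 A
P = VI cos φ = 24 × 1.291 × cos(-5.473°) = 30.85 W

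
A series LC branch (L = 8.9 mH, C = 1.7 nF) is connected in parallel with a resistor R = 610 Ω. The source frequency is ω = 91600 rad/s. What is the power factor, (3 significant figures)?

0.994

X_L = ωL = 815 Ω
X_C = 1/(ωC) = 6420 Ω
Branch 1: Z₁ = R = 610 Ω
Branch 2 (series LC): Z₂ = j(X_L − X_C) = −j5610 Ω
Parallel: Z = Z₁Z₂/(Z₁+Z₂), |Z| = 606 Ω, ∠Z = -6.21°
cos φ = cos(-6.21°) = 0.994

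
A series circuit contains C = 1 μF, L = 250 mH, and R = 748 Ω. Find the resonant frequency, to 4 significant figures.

318.3 Hz

ω₀ = 1/√(LC) = 1/√(0.25 × 1e-06) = 2000 rad/s
f₀ = ω₀/(2π) = 318.3 Hz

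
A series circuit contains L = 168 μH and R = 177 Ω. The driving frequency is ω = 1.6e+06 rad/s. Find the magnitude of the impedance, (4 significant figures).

X_L = ωL = 268.8 Ω
Z = 177.0 + j268.8 Ω
|Z| = √(177.0² + 268.8²) = 321.8 Ω

321.8 Ω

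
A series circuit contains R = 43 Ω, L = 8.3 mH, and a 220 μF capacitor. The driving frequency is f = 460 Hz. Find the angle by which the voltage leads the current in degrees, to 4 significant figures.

ω = 2πf = 2890 rad/s
X_L = ωL = 23.99 Ω
X_C = 1/(ωC) = 1.573 Ω
Net reactance X = X_L − X_C = 22.42 Ω
Z = 43.00 + j22.42 Ω
|Z| = √(43.00² + 22.42²) = 48.49 Ω
∠Z = arctan(22.42/43.00) = 27.53°

27.53°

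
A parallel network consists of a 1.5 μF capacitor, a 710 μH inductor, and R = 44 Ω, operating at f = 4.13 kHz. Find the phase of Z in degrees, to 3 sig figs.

ω = 2πf = 25950 rad/s
X_L = ωL = 18.4 Ω
X_C = 1/(ωC) = 25.7 Ω
Parallel: admittances add. Y = 1/R + 1/(jωL) + jωC
Y = (0.0227 − j0.0154) S
|Y| = 0.0274 S → |Z| = 1/|Y| = 36.5 Ω, ∠Z = −∠Y = 34.0°

34.0°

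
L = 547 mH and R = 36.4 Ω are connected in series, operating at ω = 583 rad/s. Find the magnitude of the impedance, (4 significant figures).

X_L = ωL = 318.9 Ω
Z = 36.40 + j318.9 Ω
|Z| = √(36.40² + 318.9²) = 321.0 Ω

321.0 Ω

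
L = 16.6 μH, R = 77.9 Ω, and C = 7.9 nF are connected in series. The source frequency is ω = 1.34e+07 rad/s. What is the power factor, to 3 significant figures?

X_L = ωL = 222 Ω
X_C = 1/(ωC) = 9.45 Ω
Net reactance X = X_L − X_C = 213 Ω
Z = 77.9 + j213 Ω
|Z| = √(77.9² + 213²) = 227 Ω
∠Z = arctan(213/77.9) = 69.9°
cos φ = cos(69.9°) = 0.343

0.343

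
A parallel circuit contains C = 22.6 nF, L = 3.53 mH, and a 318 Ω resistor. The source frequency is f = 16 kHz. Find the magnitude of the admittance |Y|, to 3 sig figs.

ω = 2πf = 100500 rad/s
X_L = ωL = 355 Ω
X_C = 1/(ωC) = 440 Ω
Parallel: admittances add. Y = 1/R + 1/(jωL) + jωC
Y = (0.00314 − j0.000546) S
|Y| = 0.00319 S → |Z| = 1/|Y| = 313 Ω, ∠Z = −∠Y = 9.85°

3.19 mS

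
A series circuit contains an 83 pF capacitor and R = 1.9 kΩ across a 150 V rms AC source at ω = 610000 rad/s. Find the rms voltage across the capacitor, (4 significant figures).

X_C = 1/(ωC) = 19750 Ω
Z = 1900 − j19750 Ω
|Z| = √(1900² + 19750²) = 19840 Ω
I = V/|Z| = 7.560 mA
V_C = I·|Z_C| = 0.007560 × 19750 = 149.3 V

149.3 V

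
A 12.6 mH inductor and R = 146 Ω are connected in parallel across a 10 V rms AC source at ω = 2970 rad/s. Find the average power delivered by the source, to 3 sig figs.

X_L = ωL = 37.4 Ω
Parallel: admittances add. Y = 1/R + 1/(jωL)
Y = (0.00685 − j0.0267) S
|Y| = 0.0276 S → |Z| = 1/|Y| = 36.3 Ω, ∠Z = −∠Y = 75.6°
I = V/|Z| = 276 mA
P = VI cos φ = 10 × 0.276 × cos(75.6°) = 685 mW

685 mW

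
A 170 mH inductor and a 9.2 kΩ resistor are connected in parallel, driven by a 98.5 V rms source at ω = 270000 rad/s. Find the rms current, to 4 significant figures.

10.92 mA

X_L = ωL = 45900 Ω
Parallel: admittances add. Y = 1/R + 1/(jωL)
Y = (0.0001087 − j2.179e-05) S
|Y| = 0.0001109 S → |Z| = 1/|Y| = 9021 Ω, ∠Z = −∠Y = 11.33°
I = V/|Z| = 98.5/9021 = 10.92 mA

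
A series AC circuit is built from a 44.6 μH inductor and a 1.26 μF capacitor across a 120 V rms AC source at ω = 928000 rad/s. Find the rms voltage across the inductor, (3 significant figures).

123 V

X_L = ωL = 41.4 Ω
X_C = 1/(ωC) = 0.855 Ω
Net reactance X = X_L − X_C = 40.5 Ω
Z = j40.5 Ω
|Z| = √(0² + 40.5²) = 40.5 Ω
I = V/|Z| = 2.96 A
V_L = I·|Z_L| = 2.96 × 41.4 = 123 V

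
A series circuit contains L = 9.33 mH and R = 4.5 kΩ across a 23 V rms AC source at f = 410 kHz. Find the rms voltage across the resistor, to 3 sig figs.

ω = 2πf = 2.576e+06 rad/s
X_L = ωL = 24000 Ω
Z = 4500 + j24000 Ω
|Z| = √(4500² + 24000²) = 24500 Ω
I = V/|Z| = 941 μA
V_R = I·|Z_R| = 0.000941 × 4500 = 4.23 V

4.23 V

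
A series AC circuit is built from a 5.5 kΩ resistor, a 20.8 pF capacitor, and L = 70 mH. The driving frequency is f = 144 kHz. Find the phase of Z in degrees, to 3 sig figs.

61.7°

ω = 2πf = 904800 rad/s
X_L = ωL = 63300 Ω
X_C = 1/(ωC) = 53100 Ω
Net reactance X = X_L − X_C = 10200 Ω
Z = 5500 + j10200 Ω
|Z| = √(5500² + 10200²) = 11600 Ω
∠Z = arctan(10200/5500) = 61.7°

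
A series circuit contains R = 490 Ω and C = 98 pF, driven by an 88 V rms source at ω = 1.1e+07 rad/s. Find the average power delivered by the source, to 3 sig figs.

3.45 W

X_C = 1/(ωC) = 928 Ω
Z = 490 − j928 Ω
|Z| = √(490² + 928²) = 1050 Ω
∠Z = arctan(-928/490) = -62.2°
I = V/|Z| = 83.9 mA
P = VI cos φ = 88 × 0.0839 × cos(-62.2°) = 3.45 W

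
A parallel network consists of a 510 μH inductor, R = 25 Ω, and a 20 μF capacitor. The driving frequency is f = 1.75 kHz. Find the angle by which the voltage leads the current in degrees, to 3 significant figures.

-46.1°

ω = 2πf = 11000 rad/s
X_L = ωL = 5.61 Ω
X_C = 1/(ωC) = 4.55 Ω
Parallel: admittances add. Y = 1/R + 1/(jωL) + jωC
Y = (0.0400 + j0.0416) S
|Y| = 0.0577 S → |Z| = 1/|Y| = 17.3 Ω, ∠Z = −∠Y = -46.1°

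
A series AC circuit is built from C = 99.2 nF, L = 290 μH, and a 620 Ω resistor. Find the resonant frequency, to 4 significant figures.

ω₀ = 1/√(LC) = 1/√(0.00029 × 9.92e-08) = 186400 rad/s
f₀ = ω₀/(2π) = 29.67 kHz

29.67 kHz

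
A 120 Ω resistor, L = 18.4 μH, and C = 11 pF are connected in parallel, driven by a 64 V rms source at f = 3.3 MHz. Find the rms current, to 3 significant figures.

555 mA

ω = 2πf = 2.073e+07 rad/s
X_L = ωL = 382 Ω
X_C = 1/(ωC) = 4380 Ω
Parallel: admittances add. Y = 1/R + 1/(jωL) + jωC
Y = (0.00833 − j0.00239) S
|Y| = 0.00867 S → |Z| = 1/|Y| = 115 Ω, ∠Z = −∠Y = 16.0°
I = V/|Z| = 64/115 = 555 mA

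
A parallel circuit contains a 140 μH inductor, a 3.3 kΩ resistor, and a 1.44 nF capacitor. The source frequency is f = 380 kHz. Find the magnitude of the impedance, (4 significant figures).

1853 Ω

ω = 2πf = 2.388e+06 rad/s
X_L = ωL = 334.3 Ω
X_C = 1/(ωC) = 290.9 Ω
Parallel: admittances add. Y = 1/R + 1/(jωL) + jωC
Y = (0.0003030 + j0.0004465) S
|Y| = 0.0005396 S → |Z| = 1/|Y| = 1853 Ω, ∠Z = −∠Y = -55.84°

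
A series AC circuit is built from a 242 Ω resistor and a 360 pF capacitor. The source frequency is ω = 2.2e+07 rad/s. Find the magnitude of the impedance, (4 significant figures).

X_C = 1/(ωC) = 126.3 Ω
Z = 242.0 − j126.3 Ω
|Z| = √(242.0² + 126.3²) = 273.0 Ω

273.0 Ω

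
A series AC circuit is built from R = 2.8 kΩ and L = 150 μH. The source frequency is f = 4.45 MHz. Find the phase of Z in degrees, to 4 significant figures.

56.27°

ω = 2πf = 2.796e+07 rad/s
X_L = ωL = 4194 Ω
Z = 2800 + j4194 Ω
|Z| = √(2800² + 4194²) = 5043 Ω
∠Z = arctan(4194/2800) = 56.27°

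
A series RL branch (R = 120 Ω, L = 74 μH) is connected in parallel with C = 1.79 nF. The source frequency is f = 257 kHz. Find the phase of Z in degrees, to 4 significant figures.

ω = 2πf = 1.615e+06 rad/s
X_L = ωL = 119.5 Ω
X_C = 1/(ωC) = 346.0 Ω
Branch 1 (R+jX_L): Z₁ = 120.0 + j119.5 Ω, |Z₁| = 169.3 Ω
Branch 2 (−jX_C): Z₂ = −j346.0 Ω
Parallel: Z = Z₁Z₂/(Z₁+Z₂), |Z| = 228.6 Ω, ∠Z = 16.96°

16.96°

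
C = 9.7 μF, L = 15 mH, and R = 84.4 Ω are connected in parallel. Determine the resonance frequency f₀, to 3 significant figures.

417 Hz

ω₀ = 1/√(LC) = 1/√(0.015 × 9.7e-06) = 2622 rad/s
f₀ = ω₀/(2π) = 417 Hz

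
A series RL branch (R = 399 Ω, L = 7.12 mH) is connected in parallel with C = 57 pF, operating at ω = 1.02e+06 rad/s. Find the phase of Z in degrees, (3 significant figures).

X_L = ωL = 7260 Ω
X_C = 1/(ωC) = 17200 Ω
Branch 1 (R+jX_L): Z₁ = 399 + j7260 Ω, |Z₁| = 7270 Ω
Branch 2 (−jX_C): Z₂ = −j17200 Ω
Parallel: Z = Z₁Z₂/(Z₁+Z₂), |Z| = 12600 Ω, ∠Z = 84.6°

84.6°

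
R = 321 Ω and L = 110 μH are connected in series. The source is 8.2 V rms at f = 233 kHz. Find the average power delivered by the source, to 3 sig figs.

ω = 2πf = 1.464e+06 rad/s
X_L = ωL = 161 Ω
Z = 321 + j161 Ω
|Z| = √(321² + 161²) = 359 Ω
∠Z = arctan(161/321) = 26.6°
I = V/|Z| = 22.8 mA
P = VI cos φ = 8.2 × 0.0228 × cos(26.6°) = 167 mW

167 mW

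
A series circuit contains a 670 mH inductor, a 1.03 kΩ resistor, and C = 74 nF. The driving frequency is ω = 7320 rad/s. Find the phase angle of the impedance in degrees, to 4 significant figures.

X_L = ωL = 4904 Ω
X_C = 1/(ωC) = 1846 Ω
Net reactance X = X_L − X_C = 3058 Ω
Z = 1030 + j3058 Ω
|Z| = √(1030² + 3058²) = 3227 Ω
∠Z = arctan(3058/1030) = 71.39°

71.39°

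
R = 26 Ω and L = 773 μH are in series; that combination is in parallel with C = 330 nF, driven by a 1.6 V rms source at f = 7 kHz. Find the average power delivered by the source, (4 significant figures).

ω = 2πf = 43980 rad/s
X_L = ωL = 34.00 Ω
X_C = 1/(ωC) = 68.90 Ω
Branch 1 (R+jX_L): Z₁ = 26.00 + j34.00 Ω, |Z₁| = 42.80 Ω
Branch 2 (−jX_C): Z₂ = −j68.90 Ω
Parallel: Z = Z₁Z₂/(Z₁+Z₂), |Z| = 67.76 Ω, ∠Z = 15.91°
I = V/|Z| = 23.61 mA
P = VI cos φ = 1.6 × 0.02361 × cos(15.91°) = 36.33 mW

36.33 mW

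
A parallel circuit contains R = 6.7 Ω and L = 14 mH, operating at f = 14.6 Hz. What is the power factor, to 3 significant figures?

0.188

ω = 2πf = 91.73 rad/s
X_L = ωL = 1.28 Ω
Parallel: admittances add. Y = 1/R + 1/(jωL)
Y = (0.149 − j0.779) S
|Y| = 0.793 S → |Z| = 1/|Y| = 1.26 Ω, ∠Z = −∠Y = 79.1°
cos φ = cos(79.1°) = 0.188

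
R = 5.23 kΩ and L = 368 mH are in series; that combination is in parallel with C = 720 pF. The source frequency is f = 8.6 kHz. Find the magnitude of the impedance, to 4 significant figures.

ω = 2πf = 54040 rad/s
X_L = ωL = 19890 Ω
X_C = 1/(ωC) = 25700 Ω
Branch 1 (R+jX_L): Z₁ = 5230 + j19890 Ω, |Z₁| = 20560 Ω
Branch 2 (−jX_C): Z₂ = −j25700 Ω
Parallel: Z = Z₁Z₂/(Z₁+Z₂), |Z| = 67550 Ω, ∠Z = 33.31°

67550 Ω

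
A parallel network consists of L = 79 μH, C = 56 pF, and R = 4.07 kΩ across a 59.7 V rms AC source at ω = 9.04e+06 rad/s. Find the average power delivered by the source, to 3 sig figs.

X_L = ωL = 714 Ω
X_C = 1/(ωC) = 1980 Ω
Parallel: admittances add. Y = 1/R + 1/(jωL) + jωC
Y = (0.000246 − j0.000894) S
|Y| = 0.000927 S → |Z| = 1/|Y| = 1080 Ω, ∠Z = −∠Y = 74.6°
I = V/|Z| = 55.4 mA
P = VI cos φ = 59.7 × 0.0554 × cos(74.6°) = 876 mW

876 mW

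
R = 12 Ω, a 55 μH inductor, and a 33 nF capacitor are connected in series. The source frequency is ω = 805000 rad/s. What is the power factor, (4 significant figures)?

0.8752

X_L = ωL = 44.27 Ω
X_C = 1/(ωC) = 37.64 Ω
Net reactance X = X_L − X_C = 6.631 Ω
Z = 12.00 + j6.631 Ω
|Z| = √(12.00² + 6.631²) = 13.71 Ω
∠Z = arctan(6.631/12.00) = 28.93°
cos φ = cos(28.93°) = 0.8752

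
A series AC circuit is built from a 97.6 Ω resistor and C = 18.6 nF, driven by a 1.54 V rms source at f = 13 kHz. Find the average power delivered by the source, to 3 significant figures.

ω = 2πf = 81680 rad/s
X_C = 1/(ωC) = 658 Ω
Z = 97.6 − j658 Ω
|Z| = √(97.6² + 658²) = 665 Ω
∠Z = arctan(-658/97.6) = -81.6°
I = V/|Z| = 2.31 mA
P = VI cos φ = 1.54 × 0.00231 × cos(-81.6°) = 523 μW

523 μW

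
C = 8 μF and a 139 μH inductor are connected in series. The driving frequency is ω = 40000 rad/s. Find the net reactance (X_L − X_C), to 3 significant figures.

X_L = ωL = 5.56 Ω
X_C = 1/(ωC) = 3.12 Ω
X = 5.56 − 3.12 = 2.43 Ω

2.43 Ω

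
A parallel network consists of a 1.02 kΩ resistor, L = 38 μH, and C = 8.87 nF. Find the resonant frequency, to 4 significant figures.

ω₀ = 1/√(LC) = 1/√(3.8e-05 × 8.87e-09) = 1.722e+06 rad/s
f₀ = ω₀/(2π) = 274.1 kHz

274.1 kHz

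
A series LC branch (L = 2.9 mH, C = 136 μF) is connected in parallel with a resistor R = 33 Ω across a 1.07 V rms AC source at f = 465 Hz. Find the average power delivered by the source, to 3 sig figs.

ω = 2πf = 2922 rad/s
X_L = ωL = 8.47 Ω
X_C = 1/(ωC) = 2.52 Ω
Branch 1: Z₁ = R = 33.0 Ω
Branch 2 (series LC): Z₂ = j(X_L − X_C) = j5.96 Ω
Parallel: Z = Z₁Z₂/(Z₁+Z₂), |Z| = 5.86 Ω, ∠Z = 79.8°
I = V/|Z| = 183 mA
P = VI cos φ = 1.07 × 0.183 × cos(79.8°) = 34.7 mW

34.7 mW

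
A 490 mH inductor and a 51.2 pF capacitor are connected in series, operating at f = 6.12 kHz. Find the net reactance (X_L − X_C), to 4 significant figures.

ω = 2πf = 38450 rad/s
X_L = ωL = 18840 Ω
X_C = 1/(ωC) = 507900 Ω
X = 18840 − 507900 = -489100 Ω

-489100 Ω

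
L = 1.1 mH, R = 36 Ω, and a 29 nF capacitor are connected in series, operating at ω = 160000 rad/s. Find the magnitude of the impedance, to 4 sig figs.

53.46 Ω

X_L = ωL = 176.0 Ω
X_C = 1/(ωC) = 215.5 Ω
Net reactance X = X_L − X_C = -39.52 Ω
Z = 36.00 − j39.52 Ω
|Z| = √(36.00² + 39.52²) = 53.46 Ω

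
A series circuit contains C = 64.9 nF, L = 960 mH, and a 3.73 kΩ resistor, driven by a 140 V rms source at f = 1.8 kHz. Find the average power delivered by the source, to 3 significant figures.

ω = 2πf = 11310 rad/s
X_L = ωL = 10900 Ω
X_C = 1/(ωC) = 1360 Ω
Net reactance X = X_L − X_C = 9490 Ω
Z = 3730 + j9490 Ω
|Z| = √(3730² + 9490²) = 10200 Ω
∠Z = arctan(9490/3730) = 68.6°
I = V/|Z| = 13.7 mA
P = VI cos φ = 140 × 0.0137 × cos(68.6°) = 703 mW

703 mW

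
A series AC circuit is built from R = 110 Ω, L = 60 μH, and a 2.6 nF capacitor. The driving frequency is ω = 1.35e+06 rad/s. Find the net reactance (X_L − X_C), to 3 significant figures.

-204 Ω

X_L = ωL = 81.0 Ω
X_C = 1/(ωC) = 285 Ω
X = 81.0 − 285 = -204 Ω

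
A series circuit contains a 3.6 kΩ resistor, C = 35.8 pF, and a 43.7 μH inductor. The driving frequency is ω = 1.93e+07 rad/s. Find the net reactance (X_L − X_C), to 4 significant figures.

-603.9 Ω

X_L = ωL = 843.4 Ω
X_C = 1/(ωC) = 1447 Ω
X = 843.4 − 1447 = -603.9 Ω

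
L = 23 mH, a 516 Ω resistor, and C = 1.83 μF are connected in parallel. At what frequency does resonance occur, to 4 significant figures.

775.8 Hz

ω₀ = 1/√(LC) = 1/√(0.023 × 1.83e-06) = 4874 rad/s
f₀ = ω₀/(2π) = 775.8 Hz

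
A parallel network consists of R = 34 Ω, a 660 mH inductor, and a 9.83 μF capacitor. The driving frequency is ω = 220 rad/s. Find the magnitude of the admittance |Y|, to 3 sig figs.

29.8 mS

X_L = ωL = 145 Ω
X_C = 1/(ωC) = 462 Ω
Parallel: admittances add. Y = 1/R + 1/(jωL) + jωC
Y = (0.0294 − j0.00472) S
|Y| = 0.0298 S → |Z| = 1/|Y| = 33.6 Ω, ∠Z = −∠Y = 9.13°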